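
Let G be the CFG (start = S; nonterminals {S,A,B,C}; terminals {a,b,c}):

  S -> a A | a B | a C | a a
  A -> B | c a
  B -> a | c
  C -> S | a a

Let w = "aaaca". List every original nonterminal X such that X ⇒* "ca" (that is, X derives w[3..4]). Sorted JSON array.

Convert to CNF:
  S -> T1 A | T1 B | T1 C | T1 T1
  A -> T0 T1 | a | c
  B -> a | c
  C -> T1 A | T1 B | T1 C | T1 T1
  T0 -> c
  T1 -> a

CYK fill, restricted to cells inside w[3..4]:
  cell(3,3) c: {A,B,T0}  orig:{A,B}
  cell(4,4) a: {A,B,T1}  orig:{A,B}
  cell(3,4) ca: {A}

Original NTs in T[3,4] deriving "ca": ["A"]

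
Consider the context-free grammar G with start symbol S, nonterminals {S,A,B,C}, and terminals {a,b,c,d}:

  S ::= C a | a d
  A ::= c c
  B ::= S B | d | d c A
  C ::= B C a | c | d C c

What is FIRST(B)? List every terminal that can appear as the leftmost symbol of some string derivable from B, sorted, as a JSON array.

FIRST iteration:
pass 1:
  A via A→c c: +{c}
  B via B→d: +{d}
  C via C→B C a: +{d}
  C via C→c: +{c}
  S via S→C a: +{c,d}
  S via S→a d: +{a}
  FIRST(S)={a,c,d}  FIRST(A)={c}  FIRST(B)={d}  FIRST(C)={c,d}
pass 2:
  B via B→S B: +{a,c}
  C via C→B C a: +{a}
  FIRST(S)={a,c,d}  FIRST(A)={c}  FIRST(B)={a,c,d}  FIRST(C)={a,c,d}
pass 3: (stable)
  FIRST(S)={a,c,d}  FIRST(A)={c}  FIRST(B)={a,c,d}  FIRST(C)={a,c,d}

FIRST(B) = ["a", "c", "d"]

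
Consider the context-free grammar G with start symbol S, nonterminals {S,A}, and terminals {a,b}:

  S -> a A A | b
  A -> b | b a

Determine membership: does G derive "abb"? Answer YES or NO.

CNF form of G:
  S -> T1 X2 | b
  A -> T0 T1 | b
  T0 -> b
  T1 -> a
  X2 -> A A

CYK table (by increasing span):
  cell(0,0) a: {T1}  orig:{}
  cell(1,1) b: {A,S,T0}  orig:{A,S}
  cell(2,2) b: {A,S,T0}  orig:{A,S}
  cell(0,1) ab: ∅
  cell(1,2) bb: {X2}  orig:{}
  cell(0,2) abb: {S}

S ∈ T[0,2] ⇒ YES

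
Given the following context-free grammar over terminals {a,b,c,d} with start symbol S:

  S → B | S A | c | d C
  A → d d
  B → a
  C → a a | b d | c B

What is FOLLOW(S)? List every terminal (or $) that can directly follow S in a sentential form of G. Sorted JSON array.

Compute FIRST by fixpoint:
pass 1:
  A via A→d d: +{d}
  B via B→a: +{a}
  C via C→a a: +{a}
  C via C→b d: +{b}
  C via C→c B: +{c}
  S via S→B: +{a}
  S via S→c: +{c}
  S via S→d C: +{d}
  FIRST[S]={a,c,d}  FIRST[A]={d}  FIRST[B]={a}  FIRST[C]={a,b,c}
pass 2: (stable)
  FIRST[S]={a,c,d}  FIRST[A]={d}  FIRST[B]={a}  FIRST[C]={a,b,c}

FOLLOW sets:
seed FOLLOW(S) with $
round 1:
  S→B: FOLLOW(B) ⊇ FOLLOW(S) ⊇ {$}; new: +{$}
  S→S A: FOLLOW(S) ⊇ FIRST(A) = {d}; new: +{d}
  S→S A: FOLLOW(A) ⊇ FOLLOW(S) ⊇ {$,d}; new: +{$,d}
  S→d C: FOLLOW(C) ⊇ FOLLOW(S) ⊇ {$,d}; new: +{$,d}
  FOLLOW(S)={$,d}  FOLLOW(A)={$,d}  FOLLOW(B)={$}  FOLLOW(C)={$,d}
round 2:
  C→c B: FOLLOW(B) ⊇ FOLLOW(C) ⊇ {$,d}; new: +{d}
  FOLLOW(S)={$,d}  FOLLOW(A)={$,d}  FOLLOW(B)={$,d}  FOLLOW(C)={$,d}
round 3: done
  FOLLOW(S)={$,d}  FOLLOW(A)={$,d}  FOLLOW(B)={$,d}  FOLLOW(C)={$,d}

FOLLOW(S) = ["$", "d"]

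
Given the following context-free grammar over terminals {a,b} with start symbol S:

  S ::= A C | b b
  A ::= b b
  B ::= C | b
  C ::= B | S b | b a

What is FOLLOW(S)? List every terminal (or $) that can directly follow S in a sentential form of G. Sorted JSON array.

FIRST sets, iterate to fixpoint:
round 1:
  A via A→b b: +{b}
  B via B→b: +{b}
  C via C→B: +{b}
  S via S→A C: +{b}
  S: {b}  A: {b}  B: {b}  C: {b}
round 2: — fixpoint
  S: {b}  A: {b}  B: {b}  C: {b}

Compute FOLLOW by fixpoint:
initialize: $ ∈ FOLLOW(S)
round 1:
  C→S b: FOLLOW(S) ⊇ FIRST(b) = {b}; new: +{b}
  S→A C: FOLLOW(A) ⊇ FIRST(C) = {b}; new: +{b}
  S→A C: FOLLOW(C) ⊇ FOLLOW(S) ⊇ {$,b}; new: +{$,b}
  S: {$,b}  A: {b}  B: {}  C: {$,b}
round 2:
  C→B: FOLLOW(B) ⊇ FOLLOW(C) ⊇ {$,b}; new: +{$,b}
  S: {$,b}  A: {b}  B: {$,b}  C: {$,b}
round 3: — fixpoint
  S: {$,b}  A: {b}  B: {$,b}  C: {$,b}

FOLLOW(S) = ["$", "b"]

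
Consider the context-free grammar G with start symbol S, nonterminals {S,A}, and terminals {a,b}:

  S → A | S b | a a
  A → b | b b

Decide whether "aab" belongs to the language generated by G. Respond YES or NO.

Convert to CNF:
  S -> S T0 | T0 T0 | T1 T1 | b
  A -> T0 T0 | b
  T0 -> b
  T1 -> a

CYK table (by increasing span):
  [0..0]={T1}  "a"  orig:{}
  [1..1]={T1}  "a"  orig:{}
  [2..2]={A,S,T0}  "b"  orig:{A,S}
  [0..1]={S}  "aa"
  [1..2]=∅  "ab"
  [0..2]={S}  "aab"

S ∈ T[0,2] ⇒ YES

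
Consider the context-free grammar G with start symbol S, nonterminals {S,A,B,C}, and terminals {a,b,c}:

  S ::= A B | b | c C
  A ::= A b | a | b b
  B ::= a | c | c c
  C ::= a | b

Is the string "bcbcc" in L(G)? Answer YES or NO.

Convert to CNF:
  S -> A B | T1 C | b
  A -> A T0 | T0 T0 | a
  B -> T1 T1 | a | c
  C -> a | b
  T0 -> b
  T1 -> c

CYK fill:
  T[0,0] 'b' = {C,S,T0}  orig:{C,S}
  T[1,1] 'c' = {B,T1}  orig:{B}
  T[2,2] 'b' = {C,S,T0}  orig:{C,S}
  T[3,3] 'c' = {B,T1}  orig:{B}
  T[4,4] 'c' = {B,T1}  orig:{B}
  T[0,1] 'bc' = ∅
  T[1,2] 'cb' = {S}
  T[2,3] 'bc' = ∅
  T[3,4] 'cc' = {B}
  T[0,2] 'bcb' = ∅
  T[1,3] 'cbc' = ∅
  T[2,4] 'bcc' = ∅
  T[0,3] 'bcbc' = ∅
  T[1,4] 'cbcc' = ∅
  T[0,4] 'bcbcc' = ∅

S ∉ T[0,4] ⇒ NO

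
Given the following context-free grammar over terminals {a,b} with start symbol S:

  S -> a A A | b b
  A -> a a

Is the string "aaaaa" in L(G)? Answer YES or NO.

CNF form of G:
  S -> T0 X2 | T1 T1
  A -> T0 T0
  T0 -> a
  T1 -> b
  X2 -> A A

CYK fill:
  [0..0]={T0}  "a"  orig:{}
  [1..1]={T0}  "a"  orig:{}
  [2..2]={T0}  "a"  orig:{}
  [3..3]={T0}  "a"  orig:{}
  [4..4]={T0}  "a"  orig:{}
  [0..1]={A}  "aa"
  [1..2]={A}  "aa"
  [2..3]={A}  "aa"
  [3..4]={A}  "aa"
  [0..2]=∅  "aaa"
  [1..3]=∅  "aaa"
  [2..4]=∅  "aaa"
  [0..3]={X2}  "aaaa"  orig:{}
  [1..4]={X2}  "aaaa"  orig:{}
  [0..4]={S}  "aaaaa"

S ∈ T[0,4] ⇒ YES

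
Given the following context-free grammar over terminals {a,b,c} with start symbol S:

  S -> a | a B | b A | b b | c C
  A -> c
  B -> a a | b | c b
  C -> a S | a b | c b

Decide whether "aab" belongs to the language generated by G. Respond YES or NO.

Convert to CNF:
  S -> T0 B | T1 C | T2 A | T2 T2 | a
  A -> c
  B -> T0 T0 | T1 T2 | b
  C -> T0 S | T0 T2 | T1 T2
  T0 -> a
  T1 -> c
  T2 -> b

CYK table (by increasing span):
  cell(0,0) a: {S,T0}  orig:{S}
  cell(1,1) a: {S,T0}  orig:{S}
  cell(2,2) b: {B,T2}  orig:{B}
  cell(0,1) aa: {B,C}
  cell(1,2) ab: {C,S}
  cell(0,2) aab: {C}

S ∉ T[0,2] ⇒ NO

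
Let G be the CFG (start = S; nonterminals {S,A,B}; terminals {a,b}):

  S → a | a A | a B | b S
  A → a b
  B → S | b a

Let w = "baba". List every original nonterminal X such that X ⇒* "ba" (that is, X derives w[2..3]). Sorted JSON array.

Convert to CNF:
  S -> T0 A | T0 B | T1 S | a
  A -> T0 T1
  B -> T0 A | T0 B | T1 S | T1 T0 | a
  T0 -> a
  T1 -> b

Fill CYK table bottom-up (cells [i..j] with 2 ≤ i ≤ j ≤ 3 only):
  T[2,2] 'b' = {T1}  orig:{}
  T[3,3] 'a' = {B,S,T0}  orig:{B,S}
  T[2,3] 'ba' = {B,S}

Original NTs in T[2,3] deriving "ba": ["B", "S"]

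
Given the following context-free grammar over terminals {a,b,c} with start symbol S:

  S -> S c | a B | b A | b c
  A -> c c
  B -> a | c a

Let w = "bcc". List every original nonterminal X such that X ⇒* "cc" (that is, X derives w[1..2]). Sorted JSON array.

CNF form of G:
  S -> S T0 | T1 B | T2 A | T2 T0
  A -> T0 T0
  B -> T0 T1 | a
  T0 -> c
  T1 -> a
  T2 -> b

CYK table (by increasing span), restricted to cells inside w[1..2]:
  T[1,1] 'c' = {T0}  orig:{}
  T[2,2] 'c' = {T0}  orig:{}
  T[1,2] 'cc' = {A}

Original NTs in T[1,2] deriving "cc": ["A"]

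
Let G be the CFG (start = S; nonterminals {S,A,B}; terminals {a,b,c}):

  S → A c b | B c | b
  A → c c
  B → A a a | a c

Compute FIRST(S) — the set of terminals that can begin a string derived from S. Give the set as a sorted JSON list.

FIRST sets, iterate to fixpoint:
round 1:
  A via A→c c: +{c}
  B via B→A a a: +{c}
  B via B→a c: +{a}
  S via S→A c b: +{c}
  S via S→B c: +{a}
  S via S→b: +{b}
  S: {a,b,c}  A: {c}  B: {a,c}
round 2: done
  S: {a,b,c}  A: {c}  B: {a,c}

FIRST(S) = ["a", "b", "c"]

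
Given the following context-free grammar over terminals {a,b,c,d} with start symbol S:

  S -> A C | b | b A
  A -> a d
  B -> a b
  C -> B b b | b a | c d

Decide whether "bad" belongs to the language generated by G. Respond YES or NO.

Convert to CNF:
  S -> A C | T2 A | b
  A -> T0 T1
  B -> T0 T2
  C -> B X4 | T2 T0 | T3 T1
  T0 -> a
  T1 -> d
  T2 -> b
  T3 -> c
  X4 -> T2 T2

CYK fill:
  [0..0]={S,T2}  "b"  orig:{S}
  [1..1]={T0}  "a"  orig:{}
  [2..2]={T1}  "d"  orig:{}
  [0..1]={C}  "ba"
  [1..2]={A}  "ad"
  [0..2]={S}  "bad"

S ∈ T[0,2] ⇒ YES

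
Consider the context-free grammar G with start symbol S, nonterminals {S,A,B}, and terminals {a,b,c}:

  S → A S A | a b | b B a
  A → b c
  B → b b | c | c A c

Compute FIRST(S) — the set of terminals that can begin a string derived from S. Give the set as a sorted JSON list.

Compute FIRST by fixpoint:
iter 1:
  A via A→b c: +{b}
  B via B→b b: +{b}
  B via B→c: +{c}
  S via S→A S A: +{b}
  S via S→a b: +{a}
  FIRST(S)={a,b}  FIRST(A)={b}  FIRST(B)={b,c}
iter 2: — fixpoint
  FIRST(S)={a,b}  FIRST(A)={b}  FIRST(B)={b,c}

FIRST(S) = ["a", "b"]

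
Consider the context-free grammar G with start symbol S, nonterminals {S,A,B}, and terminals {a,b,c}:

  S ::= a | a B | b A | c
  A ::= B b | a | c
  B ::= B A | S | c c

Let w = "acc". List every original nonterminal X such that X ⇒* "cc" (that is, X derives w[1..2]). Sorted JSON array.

CNF form of G:
  S -> T0 A | T1 B | a | c
  A -> B T0 | a | c
  B -> B A | T0 A | T1 B | T2 T2 | a | c
  T0 -> b
  T1 -> a
  T2 -> c

CYK fill (cells [i..j] with 1 ≤ i ≤ j ≤ 2 only):
  T[1,1] 'c' = {A,B,S,T2}  orig:{A,B,S}
  T[2,2] 'c' = {A,B,S,T2}  orig:{A,B,S}
  T[1,2] 'cc' = {B}

Original NTs in T[1,2] deriving "cc": ["B"]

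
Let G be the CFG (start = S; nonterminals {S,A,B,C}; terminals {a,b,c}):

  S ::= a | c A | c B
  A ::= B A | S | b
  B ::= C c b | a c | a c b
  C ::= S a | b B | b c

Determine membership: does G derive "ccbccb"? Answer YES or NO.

Convert to CNF:
  S -> T0 A | T0 B | a
  A -> B A | T0 A | T0 B | a | b
  B -> C X3 | T2 T0 | T2 X4
  C -> S T2 | T1 B | T1 T0
  T0 -> c
  T1 -> b
  T2 -> a
  X3 -> T0 T1
  X4 -> T0 T1

CYK table (by increasing span):
  [0..0]={T0}  "c"  orig:{}
  [1..1]={T0}  "c"  orig:{}
  [2..2]={A,T1}  "b"  orig:{A}
  [3..3]={T0}  "c"  orig:{}
  [4..4]={T0}  "c"  orig:{}
  [5..5]={A,T1}  "b"  orig:{A}
  [0..1]=∅  "cc"
  [1..2]={A,S,X3,X4}  "cb"  orig:{A,S}
  [2..3]={C}  "bc"
  [3..4]=∅  "cc"
  [4..5]={A,S,X3,X4}  "cb"  orig:{A,S}
  [0..2]={A,S}  "ccb"
  [1..3]=∅  "cbc"
  [2..4]=∅  "bcc"
  [3..5]={A,S}  "ccb"
  [0..3]=∅  "ccbc"
  [1..4]=∅  "cbcc"
  [2..5]={B}  "bccb"
  [0..4]=∅  "ccbcc"
  [1..5]={A,S}  "cbccb"
  [0..5]={A,S}  "ccbccb"

S ∈ T[0,5] ⇒ YES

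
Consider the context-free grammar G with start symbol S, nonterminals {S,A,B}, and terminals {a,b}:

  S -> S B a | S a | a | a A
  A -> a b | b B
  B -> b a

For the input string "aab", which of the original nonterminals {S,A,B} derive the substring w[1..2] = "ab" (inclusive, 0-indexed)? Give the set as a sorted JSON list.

Convert to CNF:
  S -> S T0 | S X2 | T0 A | a
  A -> T0 T1 | T1 B
  B -> T1 T0
  T0 -> a
  T1 -> b
  X2 -> B T0

Fill CYK table bottom-up, restricted to cells inside w[1..2]:
  [1..1]={S,T0}  "a"  orig:{S}
  [2..2]={T1}  "b"  orig:{}
  [1..2]={A}  "ab"

Original NTs in T[1,2] deriving "ab": ["A"]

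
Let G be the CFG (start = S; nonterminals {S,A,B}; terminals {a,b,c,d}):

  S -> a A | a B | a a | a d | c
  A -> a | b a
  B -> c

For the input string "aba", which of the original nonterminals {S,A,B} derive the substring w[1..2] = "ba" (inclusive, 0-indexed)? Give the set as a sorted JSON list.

CNF form of G:
  S -> T1 A | T1 B | T1 T1 | T1 T2 | c
  A -> T0 T1 | a
  B -> c
  T0 -> b
  T1 -> a
  T2 -> d

Fill CYK table bottom-up — only the sub-triangle for w[1..2]:
  cell(1,1) b: {T0}  orig:{}
  cell(2,2) a: {A,T1}  orig:{A}
  cell(1,2) ba: {A}

Original NTs in T[1,2] deriving "ba": ["A"]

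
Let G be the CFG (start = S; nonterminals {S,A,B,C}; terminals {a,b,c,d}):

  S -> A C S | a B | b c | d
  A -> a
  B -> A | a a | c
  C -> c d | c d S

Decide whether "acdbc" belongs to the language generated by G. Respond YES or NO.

CNF form of G:
  S -> A X5 | T0 B | T3 T1 | d
  A -> a
  B -> T0 T0 | a | c
  C -> T1 T2 | T1 X4
  T0 -> a
  T1 -> c
  T2 -> d
  T3 -> b
  X4 -> T2 S
  X5 -> C S

Fill CYK table bottom-up:
  [0..0]={A,B,T0}  "a"  orig:{A,B}
  [1..1]={B,T1}  "c"  orig:{B}
  [2..2]={S,T2}  "d"  orig:{S}
  [3..3]={T3}  "b"  orig:{}
  [4..4]={B,T1}  "c"  orig:{B}
  [0..1]={S}  "ac"
  [1..2]={C}  "cd"
  [2..3]=∅  "db"
  [3..4]={S}  "bc"
  [0..2]=∅  "acd"
  [1..3]=∅  "cdb"
  [2..4]={X4}  "dbc"  orig:{}
  [0..3]=∅  "acdb"
  [1..4]={C,X5}  "cdbc"  orig:{C}
  [0..4]={S}  "acdbc"

S ∈ T[0,4] ⇒ YES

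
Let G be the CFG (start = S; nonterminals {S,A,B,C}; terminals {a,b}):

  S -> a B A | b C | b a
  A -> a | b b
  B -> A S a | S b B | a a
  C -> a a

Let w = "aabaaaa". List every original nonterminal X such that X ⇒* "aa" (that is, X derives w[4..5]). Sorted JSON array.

Convert to CNF:
  S -> T0 C | T0 T1 | T1 X4
  A -> T0 T0 | a
  B -> A X2 | S X3 | T1 T1
  C -> T1 T1
  T0 -> b
  T1 -> a
  X2 -> S T1
  X3 -> T0 B
  X4 -> B A

CYK table (by increasing span), restricted to cells inside w[4..5]:
  [4..4]={A,T1}  "a"  orig:{A}
  [5..5]={A,T1}  "a"  orig:{A}
  [4..5]={B,C}  "aa"

Original NTs in T[4,5] deriving "aa": ["B", "C"]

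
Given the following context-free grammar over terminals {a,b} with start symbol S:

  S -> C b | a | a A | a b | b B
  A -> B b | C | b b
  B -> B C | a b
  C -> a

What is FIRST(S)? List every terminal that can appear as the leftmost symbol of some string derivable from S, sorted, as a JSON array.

FIRST sets, iterate to fixpoint:
iter 1:
  A via A→b b: +{b}
  B via B→a b: +{a}
  C via C→a: +{a}
  S via S→C b: +{a}
  S via S→b B: +{b}
  S: {a,b}  A: {b}  B: {a}  C: {a}
iter 2:
  A via A→B b: +{a}
  S: {a,b}  A: {a,b}  B: {a}  C: {a}
iter 3: — fixpoint
  S: {a,b}  A: {a,b}  B: {a}  C: {a}

FIRST(S) = ["a", "b"]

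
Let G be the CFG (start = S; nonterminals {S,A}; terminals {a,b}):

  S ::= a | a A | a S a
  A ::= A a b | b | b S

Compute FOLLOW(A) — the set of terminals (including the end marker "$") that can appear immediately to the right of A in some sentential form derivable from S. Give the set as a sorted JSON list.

Compute FIRST by fixpoint:
round 1:
  A via A→b: +{b}
  S via S→a: +{a}
  FIRST[S]={a}  FIRST[A]={b}
round 2: (stable)
  FIRST[S]={a}  FIRST[A]={b}

Compute FOLLOW by fixpoint:
seed FOLLOW(S) with $
[1]
  A→A a b: FOLLOW(A) ⊇ FIRST(a) = {a}; new: +{a}
  A→b S: FOLLOW(S) ⊇ FOLLOW(A) ⊇ {a}; new: +{a}
  S→a A: FOLLOW(A) ⊇ FOLLOW(S) ⊇ {$,a}; new: +{$}
  FOLLOW(S)={$,a}  FOLLOW(A)={$,a}
[2] (no change)
  FOLLOW(S)={$,a}  FOLLOW(A)={$,a}

FOLLOW(A) = ["$", "a"]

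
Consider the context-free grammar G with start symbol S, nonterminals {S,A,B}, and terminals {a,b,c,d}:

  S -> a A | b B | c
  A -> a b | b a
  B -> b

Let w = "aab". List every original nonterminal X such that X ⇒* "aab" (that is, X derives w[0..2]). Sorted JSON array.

CNF form of G:
  S -> T0 A | T1 B | c
  A -> T0 T1 | T1 T0
  B -> b
  T0 -> a
  T1 -> b

Fill CYK table bottom-up, restricted to cells inside w[0..2]:
  T[0,0] 'a' = {T0}  orig:{}
  T[1,1] 'a' = {T0}  orig:{}
  T[2,2] 'b' = {B,T1}  orig:{B}
  T[0,1] 'aa' = ∅
  T[1,2] 'ab' = {A}
  T[0,2] 'aab' = {S}

Original NTs in T[0,2] deriving "aab": ["S"]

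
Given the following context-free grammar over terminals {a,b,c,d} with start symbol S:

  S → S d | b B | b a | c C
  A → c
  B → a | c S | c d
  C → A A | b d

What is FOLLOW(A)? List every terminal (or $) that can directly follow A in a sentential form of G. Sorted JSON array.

Compute FIRST by fixpoint:
iter 1:
  A via A→c: +{c}
  B via B→a: +{a}
  B via B→c S: +{c}
  C via C→A A: +{c}
  C via C→b d: +{b}
  S via S→b B: +{b}
  S via S→c C: +{c}
  S: {b,c}  A: {c}  B: {a,c}  C: {b,c}
iter 2: — fixpoint
  S: {b,c}  A: {c}  B: {a,c}  C: {b,c}

FOLLOW iteration:
initialize: $ ∈ FOLLOW(S)
round 1:
  C→A A: FOLLOW(A) ⊇ FIRST(A) = {c}; new: +{c}
  S→S d: FOLLOW(S) ⊇ FIRST(d) = {d}; new: +{d}
  S→b B: FOLLOW(B) ⊇ FOLLOW(S) ⊇ {$,d}; new: +{$,d}
  S→c C: FOLLOW(C) ⊇ FOLLOW(S) ⊇ {$,d}; new: +{$,d}
  S: {$,d}  A: {c}  B: {$,d}  C: {$,d}
round 2:
  C→A A: FOLLOW(A) ⊇ FOLLOW(C) ⊇ {$,d}; new: +{$,d}
  S: {$,d}  A: {$,c,d}  B: {$,d}  C: {$,d}
round 3: (no change)
  S: {$,d}  A: {$,c,d}  B: {$,d}  C: {$,d}

FOLLOW(A) = ["$", "c", "d"]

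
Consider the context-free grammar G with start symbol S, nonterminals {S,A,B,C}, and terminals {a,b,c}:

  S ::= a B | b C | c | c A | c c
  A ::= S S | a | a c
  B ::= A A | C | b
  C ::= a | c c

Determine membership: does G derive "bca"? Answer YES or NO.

Convert to CNF:
  S -> T0 B | T1 A | T1 T1 | T2 C | c
  A -> S S | T0 T1 | a
  B -> A A | T1 T1 | a | b
  C -> T1 T1 | a
  T0 -> a
  T1 -> c
  T2 -> b

Fill CYK table bottom-up:
  cell(0,0) b: {B,T2}  orig:{B}
  cell(1,1) c: {S,T1}  orig:{S}
  cell(2,2) a: {A,B,C,T0}  orig:{A,B,C}
  cell(0,1) bc: ∅
  cell(1,2) ca: {S}
  cell(0,2) bca: ∅

S ∉ T[0,2] ⇒ NO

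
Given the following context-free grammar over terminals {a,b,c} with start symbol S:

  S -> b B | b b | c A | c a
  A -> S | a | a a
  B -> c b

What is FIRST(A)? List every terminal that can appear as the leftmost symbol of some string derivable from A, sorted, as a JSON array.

FIRST sets, iterate to fixpoint:
iter 1:
  A via A→a: +{a}
  B via B→c b: +{c}
  S via S→b B: +{b}
  S via S→c A: +{c}
  FIRST(S)={b,c}  FIRST(A)={a}  FIRST(B)={c}
iter 2:
  A via A→S: +{b,c}
  FIRST(S)={b,c}  FIRST(A)={a,b,c}  FIRST(B)={c}
iter 3: (no change)
  FIRST(S)={b,c}  FIRST(A)={a,b,c}  FIRST(B)={c}

FIRST(A) = ["a", "b", "c"]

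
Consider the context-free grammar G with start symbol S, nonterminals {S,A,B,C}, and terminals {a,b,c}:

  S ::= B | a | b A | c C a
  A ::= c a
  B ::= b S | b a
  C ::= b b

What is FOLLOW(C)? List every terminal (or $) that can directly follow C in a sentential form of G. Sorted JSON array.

Compute FIRST by fixpoint:
[1]
  A via A→c a: +{c}
  B via B→b S: +{b}
  C via C→b b: +{b}
  S via S→B: +{b}
  S via S→a: +{a}
  S via S→c C a: +{c}
  S: {a,b,c}  A: {c}  B: {b}  C: {b}
[2] (stable)
  S: {a,b,c}  A: {c}  B: {b}  C: {b}

Compute FOLLOW by fixpoint:
FOLLOW(S) := {$}
iter 1:
  S→B: FOLLOW(B) ⊇ FOLLOW(S) ⊇ {$}; new: +{$}
  S→b A: FOLLOW(A) ⊇ FOLLOW(S) ⊇ {$}; new: +{$}
  S→c C a: FOLLOW(C) ⊇ FIRST(a) = {a}; new: +{a}
  S: {$}  A: {$}  B: {$}  C: {a}
iter 2: — fixpoint
  S: {$}  A: {$}  B: {$}  C: {a}

FOLLOW(C) = ["a"]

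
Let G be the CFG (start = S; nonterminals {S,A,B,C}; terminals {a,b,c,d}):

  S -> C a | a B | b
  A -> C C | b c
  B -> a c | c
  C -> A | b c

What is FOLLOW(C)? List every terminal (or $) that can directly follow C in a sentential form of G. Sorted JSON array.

FIRST sets, iterate to fixpoint:
iter 1:
  A via A→b c: +{b}
  B via B→a c: +{a}
  B via B→c: +{c}
  C via C→A: +{b}
  S via S→C a: +{b}
  S via S→a B: +{a}
  S: {a,b}  A: {b}  B: {a,c}  C: {b}
iter 2: (no change)
  S: {a,b}  A: {b}  B: {a,c}  C: {b}

FOLLOW iteration:
seed FOLLOW(S) with $
iter 1:
  A→C C: FOLLOW(C) ⊇ FIRST(C) = {b}; new: +{b}
  C→A: FOLLOW(A) ⊇ FOLLOW(C) ⊇ {b}; new: +{b}
  S→C a: FOLLOW(C) ⊇ FIRST(a) = {a}; new: +{a}
  S→a B: FOLLOW(B) ⊇ FOLLOW(S) ⊇ {$}; new: +{$}
  FOLLOW[S]={$}  FOLLOW[A]={b}  FOLLOW[B]={$}  FOLLOW[C]={a,b}
iter 2:
  C→A: FOLLOW(A) ⊇ FOLLOW(C) ⊇ {a,b}; new: +{a}
  FOLLOW[S]={$}  FOLLOW[A]={a,b}  FOLLOW[B]={$}  FOLLOW[C]={a,b}
iter 3: done
  FOLLOW[S]={$}  FOLLOW[A]={a,b}  FOLLOW[B]={$}  FOLLOW[C]={a,b}

FOLLOW(C) = ["a", "b"]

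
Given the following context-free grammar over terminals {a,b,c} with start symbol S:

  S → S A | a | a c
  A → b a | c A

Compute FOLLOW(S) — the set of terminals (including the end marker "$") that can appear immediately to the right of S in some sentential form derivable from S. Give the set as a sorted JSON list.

Compute FIRST by fixpoint:
pass 1:
  A via A→b a: +{b}
  A via A→c A: +{c}
  S via S→a: +{a}
  S: {a}  A: {b,c}
pass 2: done
  S: {a}  A: {b,c}

FOLLOW sets:
initialize: $ ∈ FOLLOW(S)
iter 1:
  S→S A: FOLLOW(S) ⊇ FIRST(A) = {b,c}; new: +{b,c}
  S→S A: FOLLOW(A) ⊇ FOLLOW(S) ⊇ {$,b,c}; new: +{$,b,c}
  S: {$,b,c}  A: {$,b,c}
iter 2: done
  S: {$,b,c}  A: {$,b,c}

FOLLOW(S) = ["$", "b", "c"]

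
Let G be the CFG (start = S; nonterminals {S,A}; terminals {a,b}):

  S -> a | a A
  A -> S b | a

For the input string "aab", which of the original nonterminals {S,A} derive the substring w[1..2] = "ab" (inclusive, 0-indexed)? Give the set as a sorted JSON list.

Convert to CNF:
  S -> T1 A | a
  A -> S T0 | a
  T0 -> b
  T1 -> a

CYK fill, restricted to cells inside w[1..2]:
  T[1,1] 'a' = {A,S,T1}  orig:{A,S}
  T[2,2] 'b' = {T0}  orig:{}
  T[1,2] 'ab' = {A}

Original NTs in T[1,2] deriving "ab": ["A"]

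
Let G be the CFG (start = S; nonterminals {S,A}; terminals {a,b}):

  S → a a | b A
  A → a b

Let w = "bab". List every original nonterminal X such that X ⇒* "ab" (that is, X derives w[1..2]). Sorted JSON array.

CNF form of G:
  S -> T0 T0 | T1 A
  A -> T0 T1
  T0 -> a
  T1 -> b

Fill CYK table bottom-up, restricted to cells inside w[1..2]:
  cell(1,1) a: {T0}  orig:{}
  cell(2,2) b: {T1}  orig:{}
  cell(1,2) ab: {A}

Original NTs in T[1,2] deriving "ab": ["A"]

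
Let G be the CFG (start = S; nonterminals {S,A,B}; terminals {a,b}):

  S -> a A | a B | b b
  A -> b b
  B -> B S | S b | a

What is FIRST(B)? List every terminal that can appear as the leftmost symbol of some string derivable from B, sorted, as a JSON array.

FIRST iteration:
[1]
  A via A→b b: +{b}
  B via B→a: +{a}
  S via S→a A: +{a}
  S via S→b b: +{b}
  S: {a,b}  A: {b}  B: {a}
[2]
  B via B→S b: +{b}
  S: {a,b}  A: {b}  B: {a,b}
[3] done
  S: {a,b}  A: {b}  B: {a,b}

FIRST(B) = ["a", "b"]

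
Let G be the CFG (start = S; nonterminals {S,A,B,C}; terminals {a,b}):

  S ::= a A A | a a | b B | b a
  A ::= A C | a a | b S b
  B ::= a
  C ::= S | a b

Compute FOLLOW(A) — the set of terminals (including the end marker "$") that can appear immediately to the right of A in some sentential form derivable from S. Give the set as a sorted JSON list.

FIRST iteration:
iter 1:
  A via A→a a: +{a}
  A via A→b S b: +{b}
  B via B→a: +{a}
  C via C→a b: +{a}
  S via S→a A A: +{a}
  S via S→b B: +{b}
  FIRST[S]={a,b}  FIRST[A]={a,b}  FIRST[B]={a}  FIRST[C]={a}
iter 2:
  C via C→S: +{b}
  FIRST[S]={a,b}  FIRST[A]={a,b}  FIRST[B]={a}  FIRST[C]={a,b}
iter 3: (no change)
  FIRST[S]={a,b}  FIRST[A]={a,b}  FIRST[B]={a}  FIRST[C]={a,b}

FOLLOW iteration:
seed FOLLOW(S) with $
round 1:
  A→A C: FOLLOW(A) ⊇ FIRST(C) = {a,b}; new: +{a,b}
  A→A C: FOLLOW(C) ⊇ FOLLOW(A) ⊇ {a,b}; new: +{a,b}
  A→b S b: FOLLOW(S) ⊇ FIRST(b) = {b}; new: +{b}
  C→S: FOLLOW(S) ⊇ FOLLOW(C) ⊇ {a,b}; new: +{a}
  S→a A A: FOLLOW(A) ⊇ FOLLOW(S) ⊇ {$,a,b}; new: +{$}
  S→b B: FOLLOW(B) ⊇ FOLLOW(S) ⊇ {$,a,b}; new: +{$,a,b}
  FOLLOW[S]={$,a,b}  FOLLOW[A]={$,a,b}  FOLLOW[B]={$,a,b}  FOLLOW[C]={a,b}
round 2:
  A→A C: FOLLOW(C) ⊇ FOLLOW(A) ⊇ {$,a,b}; new: +{$}
  FOLLOW[S]={$,a,b}  FOLLOW[A]={$,a,b}  FOLLOW[B]={$,a,b}  FOLLOW[C]={$,a,b}
round 3: (stable)
  FOLLOW[S]={$,a,b}  FOLLOW[A]={$,a,b}  FOLLOW[B]={$,a,b}  FOLLOW[C]={$,a,b}

FOLLOW(A) = ["$", "a", "b"]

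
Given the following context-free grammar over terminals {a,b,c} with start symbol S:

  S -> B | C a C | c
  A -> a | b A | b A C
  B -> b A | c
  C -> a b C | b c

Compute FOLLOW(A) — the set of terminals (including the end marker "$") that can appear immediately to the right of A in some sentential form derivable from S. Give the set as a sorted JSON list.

Compute FIRST by fixpoint:
pass 1:
  A via A→a: +{a}
  A via A→b A: +{b}
  B via B→b A: +{b}
  B via B→c: +{c}
  C via C→a b C: +{a}
  C via C→b c: +{b}
  S via S→B: +{b,c}
  S via S→C a C: +{a}
  FIRST[S]={a,b,c}  FIRST[A]={a,b}  FIRST[B]={b,c}  FIRST[C]={a,b}
pass 2: — fixpoint
  FIRST[S]={a,b,c}  FIRST[A]={a,b}  FIRST[B]={b,c}  FIRST[C]={a,b}

FOLLOW sets:
FOLLOW(S) := {$}
[1]
  A→b A C: FOLLOW(A) ⊇ FIRST(C) = {a,b}; new: +{a,b}
  A→b A C: FOLLOW(C) ⊇ FOLLOW(A) ⊇ {a,b}; new: +{a,b}
  S→B: FOLLOW(B) ⊇ FOLLOW(S) ⊇ {$}; new: +{$}
  S→C a C: FOLLOW(C) ⊇ FOLLOW(S) ⊇ {$}; new: +{$}
  FOLLOW(S)={$}  FOLLOW(A)={a,b}  FOLLOW(B)={$}  FOLLOW(C)={$,a,b}
[2]
  B→b A: FOLLOW(A) ⊇ FOLLOW(B) ⊇ {$}; new: +{$}
  FOLLOW(S)={$}  FOLLOW(A)={$,a,b}  FOLLOW(B)={$}  FOLLOW(C)={$,a,b}
[3] (stable)
  FOLLOW(S)={$}  FOLLOW(A)={$,a,b}  FOLLOW(B)={$}  FOLLOW(C)={$,a,b}

FOLLOW(A) = ["$", "a", "b"]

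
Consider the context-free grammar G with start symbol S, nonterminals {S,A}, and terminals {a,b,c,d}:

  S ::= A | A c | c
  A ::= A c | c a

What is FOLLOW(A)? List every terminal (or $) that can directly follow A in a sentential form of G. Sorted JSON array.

FIRST sets, iterate to fixpoint:
[1]
  A via A→c a: +{c}
  S via S→A: +{c}
  FIRST[S]={c}  FIRST[A]={c}
[2] — fixpoint
  FIRST[S]={c}  FIRST[A]={c}

FOLLOW iteration:
seed FOLLOW(S) with $
round 1:
  A→A c: FOLLOW(A) ⊇ FIRST(c) = {c}; new: +{c}
  S→A: FOLLOW(A) ⊇ FOLLOW(S) ⊇ {$}; new: +{$}
  FOLLOW[S]={$}  FOLLOW[A]={$,c}
round 2: (no change)
  FOLLOW[S]={$}  FOLLOW[A]={$,c}

FOLLOW(A) = ["$", "c"]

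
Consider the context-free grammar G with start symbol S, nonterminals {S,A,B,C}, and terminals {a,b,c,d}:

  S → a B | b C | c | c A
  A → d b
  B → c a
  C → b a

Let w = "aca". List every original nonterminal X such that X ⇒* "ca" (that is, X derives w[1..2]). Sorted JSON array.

CNF form of G:
  S -> T1 C | T2 A | T3 B | c
  A -> T0 T1
  B -> T2 T3
  C -> T1 T3
  T0 -> d
  T1 -> b
  T2 -> c
  T3 -> a

CYK fill, restricted to cells inside w[1..2]:
  T[1,1] 'c' = {S,T2}  orig:{S}
  T[2,2] 'a' = {T3}  orig:{}
  T[1,2] 'ca' = {B}

Original NTs in T[1,2] deriving "ca": ["B"]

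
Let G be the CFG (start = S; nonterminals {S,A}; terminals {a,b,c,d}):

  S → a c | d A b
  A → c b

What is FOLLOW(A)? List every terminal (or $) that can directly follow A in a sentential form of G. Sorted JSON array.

FIRST sets, iterate to fixpoint:
pass 1:
  A via A→c b: +{c}
  S via S→a c: +{a}
  S via S→d A b: +{d}
  FIRST[S]={a,d}  FIRST[A]={c}
pass 2: done
  FIRST[S]={a,d}  FIRST[A]={c}

FOLLOW iteration:
FOLLOW(S) := {$}
pass 1:
  S→d A b: FOLLOW(A) ⊇ FIRST(b) = {b}; new: +{b}
  S: {$}  A: {b}
pass 2: (stable)
  S: {$}  A: {b}

FOLLOW(A) = ["b"]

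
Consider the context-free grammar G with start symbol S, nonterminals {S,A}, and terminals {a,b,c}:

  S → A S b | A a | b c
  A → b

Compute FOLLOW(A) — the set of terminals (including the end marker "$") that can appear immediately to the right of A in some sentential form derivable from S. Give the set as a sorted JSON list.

FIRST sets, iterate to fixpoint:
pass 1:
  A via A→b: +{b}
  S via S→A S b: +{b}
  FIRST[S]={b}  FIRST[A]={b}
pass 2: (stable)
  FIRST[S]={b}  FIRST[A]={b}

FOLLOW iteration:
FOLLOW(S) := {$}
round 1:
  S→A S b: FOLLOW(A) ⊇ FIRST(S) = {b}; new: +{b}
  S→A S b: FOLLOW(S) ⊇ FIRST(b) = {b}; new: +{b}
  S→A a: FOLLOW(A) ⊇ FIRST(a) = {a}; new: +{a}
  S: {$,b}  A: {a,b}
round 2: (stable)
  S: {$,b}  A: {a,b}

FOLLOW(A) = ["a", "b"]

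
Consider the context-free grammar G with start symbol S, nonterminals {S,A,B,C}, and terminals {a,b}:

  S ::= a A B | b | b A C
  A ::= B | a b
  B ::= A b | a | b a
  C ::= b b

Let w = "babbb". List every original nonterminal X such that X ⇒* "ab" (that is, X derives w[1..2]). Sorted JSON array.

CNF form of G:
  S -> T0 X3 | T1 X2 | b
  A -> A T0 | T0 T1 | T1 T0 | a
  B -> A T0 | T0 T1 | a
  C -> T0 T0
  T0 -> b
  T1 -> a
  X2 -> A B
  X3 -> A C

Fill CYK table bottom-up (cells [i..j] with 1 ≤ i ≤ j ≤ 2 only):
  cell(1,1) a: {A,B,T1}  orig:{A,B}
  cell(2,2) b: {S,T0}  orig:{S}
  cell(1,2) ab: {A,B}

Original NTs in T[1,2] deriving "ab": ["A", "B"]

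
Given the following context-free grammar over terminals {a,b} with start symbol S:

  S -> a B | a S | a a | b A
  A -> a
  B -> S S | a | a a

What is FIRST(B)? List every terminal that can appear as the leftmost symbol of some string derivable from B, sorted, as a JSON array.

FIRST sets, iterate to fixpoint:
pass 1:
  A via A→a: +{a}
  B via B→a: +{a}
  S via S→a B: +{a}
  S via S→b A: +{b}
  S: {a,b}  A: {a}  B: {a}
pass 2:
  B via B→S S: +{b}
  S: {a,b}  A: {a}  B: {a,b}
pass 3: — fixpoint
  S: {a,b}  A: {a}  B: {a,b}

FIRST(B) = ["a", "b"]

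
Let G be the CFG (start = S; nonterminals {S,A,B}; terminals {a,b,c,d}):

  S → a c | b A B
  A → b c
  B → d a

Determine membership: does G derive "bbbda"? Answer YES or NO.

CNF form of G:
  S -> T0 X4 | T3 T1
  A -> T0 T1
  B -> T2 T3
  T0 -> b
  T1 -> c
  T2 -> d
  T3 -> a
  X4 -> A B

Fill CYK table bottom-up:
  [0..0]={T0}  "b"  orig:{}
  [1..1]={T0}  "b"  orig:{}
  [2..2]={T0}  "b"  orig:{}
  [3..3]={T2}  "d"  orig:{}
  [4..4]={T3}  "a"  orig:{}
  [0..1]=∅  "bb"
  [1..2]=∅  "bb"
  [2..3]=∅  "bd"
  [3..4]={B}  "da"
  [0..2]=∅  "bbb"
  [1..3]=∅  "bbd"
  [2..4]=∅  "bda"
  [0..3]=∅  "bbbd"
  [1..4]=∅  "bbda"
  [0..4]=∅  "bbbda"

S ∉ T[0,4] ⇒ NO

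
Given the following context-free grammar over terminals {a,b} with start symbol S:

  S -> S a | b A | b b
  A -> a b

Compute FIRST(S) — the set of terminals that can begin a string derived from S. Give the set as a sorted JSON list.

FIRST sets, iterate to fixpoint:
pass 1:
  A via A→a b: +{a}
  S via S→b A: +{b}
  S: {b}  A: {a}
pass 2: (stable)
  S: {b}  A: {a}

FIRST(S) = ["b"]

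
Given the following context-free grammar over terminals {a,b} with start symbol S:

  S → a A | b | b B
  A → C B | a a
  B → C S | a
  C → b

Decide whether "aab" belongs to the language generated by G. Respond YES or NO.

Convert to CNF:
  S -> T0 A | T1 B | b
  A -> C B | T0 T0
  B -> C S | a
  C -> b
  T0 -> a
  T1 -> b

CYK table (by increasing span):
  T[0,0] 'a' = {B,T0}  orig:{B}
  T[1,1] 'a' = {B,T0}  orig:{B}
  T[2,2] 'b' = {C,S,T1}  orig:{C,S}
  T[0,1] 'aa' = {A}
  T[1,2] 'ab' = ∅
  T[0,2] 'aab' = ∅

S ∉ T[0,2] ⇒ NO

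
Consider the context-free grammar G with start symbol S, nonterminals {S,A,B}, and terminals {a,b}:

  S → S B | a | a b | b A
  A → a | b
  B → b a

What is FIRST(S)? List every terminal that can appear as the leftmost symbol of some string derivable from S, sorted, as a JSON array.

FIRST sets, iterate to fixpoint:
[1]
  A via A→a: +{a}
  A via A→b: +{b}
  B via B→b a: +{b}
  S via S→a: +{a}
  S via S→b A: +{b}
  S: {a,b}  A: {a,b}  B: {b}
[2] — fixpoint
  S: {a,b}  A: {a,b}  B: {b}

FIRST(S) = ["a", "b"]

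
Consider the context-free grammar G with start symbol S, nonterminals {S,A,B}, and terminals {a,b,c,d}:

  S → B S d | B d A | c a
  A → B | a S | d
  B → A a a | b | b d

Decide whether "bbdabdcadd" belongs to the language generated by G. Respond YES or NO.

CNF form of G:
  S -> B X6 | B X7 | T3 T0
  A -> A X4 | T0 S | T1 T2 | b | d
  B -> A X5 | T1 T2 | b
  T0 -> a
  T1 -> b
  T2 -> d
  T3 -> c
  X4 -> T0 T0
  X5 -> T0 T0
  X6 -> S T2
  X7 -> T2 A

Fill CYK table bottom-up:
  cell(0,0) b: {A,B,T1}  orig:{A,B}
  cell(1,1) b: {A,B,T1}  orig:{A,B}
  cell(2,2) d: {A,T2}  orig:{A}
  cell(3,3) a: {T0}  orig:{}
  cell(4,4) b: {A,B,T1}  orig:{A,B}
  cell(5,5) d: {A,T2}  orig:{A}
  cell(6,6) c: {T3}  orig:{}
  cell(7,7) a: {T0}  orig:{}
  cell(8,8) d: {A,T2}  orig:{A}
  cell(9,9) d: {A,T2}  orig:{A}
  cell(0,1) bb: ∅
  cell(1,2) bd: {A,B}
  cell(2,3) da: ∅
  cell(3,4) ab: ∅
  cell(4,5) bd: {A,B}
  cell(5,6) dc: ∅
  cell(6,7) ca: {S}
  cell(7,8) ad: ∅
  cell(8,9) dd: {X7}  orig:{}
  cell(0,2) bbd: ∅
  cell(1,3) bda: ∅
  cell(2,4) dab: ∅
  cell(3,5) abd: ∅
  cell(4,6) bdc: ∅
  cell(5,7) dca: ∅
  cell(6,8) cad: {X6}  orig:{}
  cell(7,9) add: ∅
  cell(0,3) bbda: ∅
  cell(1,4) bdab: ∅
  cell(2,5) dabd: ∅
  cell(3,6) abdc: ∅
  cell(4,7) bdca: ∅
  cell(5,8) dcad: ∅
  cell(6,9) cadd: ∅
  cell(0,4) bbdab: ∅
  cell(1,5) bdabd: ∅
  cell(2,6) dabdc: ∅
  cell(3,7) abdca: ∅
  cell(4,8) bdcad: {S}
  cell(5,9) dcadd: ∅
  cell(0,5) bbdabd: ∅
  cell(1,6) bdabdc: ∅
  cell(2,7) dabdca: ∅
  cell(3,8) abdcad: {A}
  cell(4,9) bdcadd: {X6}  orig:{}
  cell(0,6) bbdabdc: ∅
  cell(1,7) bdabdca: ∅
  cell(2,8) dabdcad: {X7}  orig:{}
  cell(3,9) abdcadd: ∅
  cell(0,7) bbdabdca: ∅
  cell(1,8) bdabdcad: {S}
  cell(2,9) dabdcadd: ∅
  cell(0,8) bbdabdcad: ∅
  cell(1,9) bdabdcadd: {X6}  orig:{}
  cell(0,9) bbdabdcadd: {S}

S ∈ T[0,9] ⇒ YES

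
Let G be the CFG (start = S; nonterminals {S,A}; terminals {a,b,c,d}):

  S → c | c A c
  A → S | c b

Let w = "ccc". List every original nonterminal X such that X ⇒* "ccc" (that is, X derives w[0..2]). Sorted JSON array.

CNF form of G:
  S -> T0 X3 | c
  A -> T0 T1 | T0 X2 | c
  T0 -> c
  T1 -> b
  X2 -> A T0
  X3 -> A T0

Fill CYK table bottom-up — only the sub-triangle for w[0..2]:
  [0..0]={A,S,T0}  "c"  orig:{A,S}
  [1..1]={A,S,T0}  "c"  orig:{A,S}
  [2..2]={A,S,T0}  "c"  orig:{A,S}
  [0..1]={X2,X3}  "cc"  orig:{}
  [1..2]={X2,X3}  "cc"  orig:{}
  [0..2]={A,S}  "ccc"

Original NTs in T[0,2] deriving "ccc": ["A", "S"]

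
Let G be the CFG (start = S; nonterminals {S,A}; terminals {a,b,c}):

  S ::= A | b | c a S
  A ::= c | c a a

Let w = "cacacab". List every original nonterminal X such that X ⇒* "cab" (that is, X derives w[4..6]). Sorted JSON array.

CNF form of G:
  S -> T0 X3 | T0 X4 | b | c
  A -> T0 X2 | c
  T0 -> c
  T1 -> a
  X2 -> T1 T1
  X3 -> T1 S
  X4 -> T1 T1

Fill CYK table bottom-up — only the sub-triangle for w[4..6]:
  cell(4,4) c: {A,S,T0}  orig:{A,S}
  cell(5,5) a: {T1}  orig:{}
  cell(6,6) b: {S}
  cell(4,5) ca: ∅
  cell(5,6) ab: {X3}  orig:{}
  cell(4,6) cab: {S}

Original NTs in T[4,6] deriving "cab": ["S"]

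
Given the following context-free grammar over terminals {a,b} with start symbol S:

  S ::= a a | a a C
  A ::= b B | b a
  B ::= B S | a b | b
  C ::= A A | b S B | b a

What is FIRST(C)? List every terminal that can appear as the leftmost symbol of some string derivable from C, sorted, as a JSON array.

FIRST iteration:
pass 1:
  A via A→b B: +{b}
  B via B→a b: +{a}
  B via B→b: +{b}
  C via C→A A: +{b}
  S via S→a a: +{a}
  FIRST(S)={a}  FIRST(A)={b}  FIRST(B)={a,b}  FIRST(C)={b}
pass 2: — fixpoint
  FIRST(S)={a}  FIRST(A)={b}  FIRST(B)={a,b}  FIRST(C)={b}

FIRST(C) = ["b"]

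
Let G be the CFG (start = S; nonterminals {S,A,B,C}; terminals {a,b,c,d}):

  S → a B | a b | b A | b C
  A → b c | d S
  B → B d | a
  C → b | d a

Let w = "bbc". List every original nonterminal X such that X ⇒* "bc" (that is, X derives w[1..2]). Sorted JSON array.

Convert to CNF:
  S -> T0 A | T0 C | T3 B | T3 T0
  A -> T0 T1 | T2 S
  B -> B T2 | a
  C -> T2 T3 | b
  T0 -> b
  T1 -> c
  T2 -> d
  T3 -> a

Fill CYK table bottom-up — only the sub-triangle for w[1..2]:
  T[1,1] 'b' = {C,T0}  orig:{C}
  T[2,2] 'c' = {T1}  orig:{}
  T[1,2] 'bc' = {A}

Original NTs in T[1,2] deriving "bc": ["A"]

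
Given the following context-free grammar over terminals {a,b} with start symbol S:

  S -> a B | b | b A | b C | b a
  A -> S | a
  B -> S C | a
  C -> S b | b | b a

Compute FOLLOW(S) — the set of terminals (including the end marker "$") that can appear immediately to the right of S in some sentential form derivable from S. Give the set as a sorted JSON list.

FIRST sets, iterate to fixpoint:
iter 1:
  A via A→a: +{a}
  B via B→a: +{a}
  C via C→b: +{b}
  S via S→a B: +{a}
  S via S→b: +{b}
  FIRST[S]={a,b}  FIRST[A]={a}  FIRST[B]={a}  FIRST[C]={b}
iter 2:
  A via A→S: +{b}
  B via B→S C: +{b}
  C via C→S b: +{a}
  FIRST[S]={a,b}  FIRST[A]={a,b}  FIRST[B]={a,b}  FIRST[C]={a,b}
iter 3: (no change)
  FIRST[S]={a,b}  FIRST[A]={a,b}  FIRST[B]={a,b}  FIRST[C]={a,b}

Compute FOLLOW by fixpoint:
FOLLOW(S) := {$}
iter 1:
  B→S C: FOLLOW(S) ⊇ FIRST(C) = {a,b}; new: +{a,b}
  S→a B: FOLLOW(B) ⊇ FOLLOW(S) ⊇ {$,a,b}; new: +{$,a,b}
  S→b A: FOLLOW(A) ⊇ FOLLOW(S) ⊇ {$,a,b}; new: +{$,a,b}
  S→b C: FOLLOW(C) ⊇ FOLLOW(S) ⊇ {$,a,b}; new: +{$,a,b}
  FOLLOW[S]={$,a,b}  FOLLOW[A]={$,a,b}  FOLLOW[B]={$,a,b}  FOLLOW[C]={$,a,b}
iter 2: done
  FOLLOW[S]={$,a,b}  FOLLOW[A]={$,a,b}  FOLLOW[B]={$,a,b}  FOLLOW[C]={$,a,b}

FOLLOW(S) = ["$", "a", "b"]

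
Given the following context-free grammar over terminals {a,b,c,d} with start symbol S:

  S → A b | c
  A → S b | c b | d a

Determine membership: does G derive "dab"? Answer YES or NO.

Convert to CNF:
  S -> A T0 | c
  A -> S T0 | T1 T0 | T2 T3
  T0 -> b
  T1 -> c
  T2 -> d
  T3 -> a

Fill CYK table bottom-up:
  T[0,0] 'd' = {T2}  orig:{}
  T[1,1] 'a' = {T3}  orig:{}
  T[2,2] 'b' = {T0}  orig:{}
  T[0,1] 'da' = {A}
  T[1,2] 'ab' = ∅
  T[0,2] 'dab' = {S}

S ∈ T[0,2] ⇒ YES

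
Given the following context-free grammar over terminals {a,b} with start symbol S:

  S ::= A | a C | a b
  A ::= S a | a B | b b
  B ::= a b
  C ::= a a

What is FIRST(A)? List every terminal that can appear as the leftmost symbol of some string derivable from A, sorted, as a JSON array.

FIRST sets, iterate to fixpoint:
iter 1:
  A via A→a B: +{a}
  A via A→b b: +{b}
  B via B→a b: +{a}
  C via C→a a: +{a}
  S via S→A: +{a,b}
  FIRST[S]={a,b}  FIRST[A]={a,b}  FIRST[B]={a}  FIRST[C]={a}
iter 2: (stable)
  FIRST[S]={a,b}  FIRST[A]={a,b}  FIRST[B]={a}  FIRST[C]={a}

FIRST(A) = ["a", "b"]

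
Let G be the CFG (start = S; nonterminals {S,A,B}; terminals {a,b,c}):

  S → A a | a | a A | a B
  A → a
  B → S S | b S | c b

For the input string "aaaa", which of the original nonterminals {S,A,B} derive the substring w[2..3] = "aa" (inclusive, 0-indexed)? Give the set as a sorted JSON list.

CNF form of G:
  S -> A T2 | T2 A | T2 B | a
  A -> a
  B -> S S | T0 S | T1 T0
  T0 -> b
  T1 -> c
  T2 -> a

CYK fill, restricted to cells inside w[2..3]:
  cell(2,2) a: {A,S,T2}  orig:{A,S}
  cell(3,3) a: {A,S,T2}  orig:{A,S}
  cell(2,3) aa: {B,S}

Original NTs in T[2,3] deriving "aa": ["B", "S"]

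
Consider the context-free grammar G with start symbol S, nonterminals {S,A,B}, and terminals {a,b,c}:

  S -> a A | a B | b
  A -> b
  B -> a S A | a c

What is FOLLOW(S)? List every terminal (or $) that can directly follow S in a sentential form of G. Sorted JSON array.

FIRST iteration:
round 1:
  A via A→b: +{b}
  B via B→a S A: +{a}
  S via S→a A: +{a}
  S via S→b: +{b}
  FIRST[S]={a,b}  FIRST[A]={b}  FIRST[B]={a}
round 2: (stable)
  FIRST[S]={a,b}  FIRST[A]={b}  FIRST[B]={a}

FOLLOW iteration:
initialize: $ ∈ FOLLOW(S)
iter 1:
  B→a S A: FOLLOW(S) ⊇ FIRST(A) = {b}; new: +{b}
  S→a A: FOLLOW(A) ⊇ FOLLOW(S) ⊇ {$,b}; new: +{$,b}
  S→a B: FOLLOW(B) ⊇ FOLLOW(S) ⊇ {$,b}; new: +{$,b}
  FOLLOW[S]={$,b}  FOLLOW[A]={$,b}  FOLLOW[B]={$,b}
iter 2: done
  FOLLOW[S]={$,b}  FOLLOW[A]={$,b}  FOLLOW[B]={$,b}

FOLLOW(S) = ["$", "b"]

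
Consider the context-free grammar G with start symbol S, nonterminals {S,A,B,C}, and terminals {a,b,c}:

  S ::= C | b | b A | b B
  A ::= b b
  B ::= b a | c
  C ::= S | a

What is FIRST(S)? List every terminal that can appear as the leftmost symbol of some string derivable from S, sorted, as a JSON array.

FIRST sets, iterate to fixpoint:
pass 1:
  A via A→b b: +{b}
  B via B→b a: +{b}
  B via B→c: +{c}
  C via C→a: +{a}
  S via S→C: +{a}
  S via S→b: +{b}
  FIRST[S]={a,b}  FIRST[A]={b}  FIRST[B]={b,c}  FIRST[C]={a}
pass 2:
  C via C→S: +{b}
  FIRST[S]={a,b}  FIRST[A]={b}  FIRST[B]={b,c}  FIRST[C]={a,b}
pass 3: (stable)
  FIRST[S]={a,b}  FIRST[A]={b}  FIRST[B]={b,c}  FIRST[C]={a,b}

FIRST(S) = ["a", "b"]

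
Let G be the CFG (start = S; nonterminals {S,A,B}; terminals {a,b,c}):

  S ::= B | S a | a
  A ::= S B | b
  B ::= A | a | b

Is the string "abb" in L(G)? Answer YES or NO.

Convert to CNF:
  S -> S B | S T0 | a | b
  A -> S B | b
  B -> S B | a | b
  T0 -> a

CYK table (by increasing span):
  [0..0]={B,S,T0}  "a"  orig:{B,S}
  [1..1]={A,B,S}  "b"
  [2..2]={A,B,S}  "b"
  [0..1]={A,B,S}  "ab"
  [1..2]={A,B,S}  "bb"
  [0..2]={A,B,S}  "abb"

S ∈ T[0,2] ⇒ YES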